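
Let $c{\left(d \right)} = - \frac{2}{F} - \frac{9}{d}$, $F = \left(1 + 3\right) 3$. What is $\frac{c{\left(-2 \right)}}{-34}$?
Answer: $- \frac{13}{102} \approx -0.12745$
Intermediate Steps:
$F = 12$ ($F = 4 \cdot 3 = 12$)
$c{\left(d \right)} = - \frac{1}{6} - \frac{9}{d}$ ($c{\left(d \right)} = - \frac{2}{12} - \frac{9}{d} = \left(-2\right) \frac{1}{12} - \frac{9}{d} = - \frac{1}{6} - \frac{9}{d}$)
$\frac{c{\left(-2 \right)}}{-34} = \frac{\frac{1}{6} \frac{1}{-2} \left(-54 - -2\right)}{-34} = - \frac{\frac{1}{6} \left(- \frac{1}{2}\right) \left(-54 + 2\right)}{34} = - \frac{\frac{1}{6} \left(- \frac{1}{2}\right) \left(-52\right)}{34} = \left(- \frac{1}{34}\right) \frac{13}{3} = - \frac{13}{102}$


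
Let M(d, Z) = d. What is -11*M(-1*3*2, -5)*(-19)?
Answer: -1254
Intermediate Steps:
-11*M(-1*3*2, -5)*(-19) = -11*(-1*3)*2*(-19) = -(-33)*2*(-19) = -11*(-6)*(-19) = 66*(-19) = -1254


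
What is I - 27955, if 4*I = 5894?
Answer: -52963/2 ≈ -26482.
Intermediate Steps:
I = 2947/2 (I = (1/4)*5894 = 2947/2 ≈ 1473.5)
I - 27955 = 2947/2 - 27955 = -52963/2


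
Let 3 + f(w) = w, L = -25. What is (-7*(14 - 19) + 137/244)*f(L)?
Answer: -60739/61 ≈ -995.72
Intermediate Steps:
f(w) = -3 + w
(-7*(14 - 19) + 137/244)*f(L) = (-7*(14 - 19) + 137/244)*(-3 - 25) = (-7*(-5) + 137*(1/244))*(-28) = (35 + 137/244)*(-28) = (8677/244)*(-28) = -60739/61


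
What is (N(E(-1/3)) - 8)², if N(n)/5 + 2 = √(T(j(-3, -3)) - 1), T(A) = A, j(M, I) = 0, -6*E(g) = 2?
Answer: 299 - 180*I ≈ 299.0 - 180.0*I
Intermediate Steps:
E(g) = -⅓ (E(g) = -⅙*2 = -⅓)
N(n) = -10 + 5*I (N(n) = -10 + 5*√(0 - 1) = -10 + 5*√(-1) = -10 + 5*I)
(N(E(-1/3)) - 8)² = ((-10 + 5*I) - 8)² = (-18 + 5*I)²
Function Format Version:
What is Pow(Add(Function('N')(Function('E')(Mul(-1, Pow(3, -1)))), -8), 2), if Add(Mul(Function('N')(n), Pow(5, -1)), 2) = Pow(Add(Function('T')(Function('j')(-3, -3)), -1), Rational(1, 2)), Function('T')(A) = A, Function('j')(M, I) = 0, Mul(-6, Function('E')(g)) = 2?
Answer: Add(299, Mul(-180, I)) ≈ Add(299.00, Mul(-180.00, I))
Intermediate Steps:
Function('E')(g) = Rational(-1, 3) (Function('E')(g) = Mul(Rational(-1, 6), 2) = Rational(-1, 3))
Function('N')(n) = Add(-10, Mul(5, I)) (Function('N')(n) = Add(-10, Mul(5, Pow(Add(0, -1), Rational(1, 2)))) = Add(-10, Mul(5, Pow(-1, Rational(1, 2)))) = Add(-10, Mul(5, I)))
Pow(Add(Function('N')(Function('E')(Mul(-1, Pow(3, -1)))), -8), 2) = Pow(Add(Add(-10, Mul(5, I)), -8), 2) = Pow(Add(-18, Mul(5, I)), 2)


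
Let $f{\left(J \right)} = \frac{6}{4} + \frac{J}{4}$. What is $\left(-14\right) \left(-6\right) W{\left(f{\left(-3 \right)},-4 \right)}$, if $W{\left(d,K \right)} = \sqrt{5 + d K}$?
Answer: $84 \sqrt{2} \approx 118.79$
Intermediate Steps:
$f{\left(J \right)} = \frac{3}{2} + \frac{J}{4}$ ($f{\left(J \right)} = 6 \cdot \frac{1}{4} + J \frac{1}{4} = \frac{3}{2} + \frac{J}{4}$)
$W{\left(d,K \right)} = \sqrt{5 + K d}$
$\left(-14\right) \left(-6\right) W{\left(f{\left(-3 \right)},-4 \right)} = \left(-14\right) \left(-6\right) \sqrt{5 - 4 \left(\frac{3}{2} + \frac{1}{4} \left(-3\right)\right)} = 84 \sqrt{5 - 4 \left(\frac{3}{2} - \frac{3}{4}\right)} = 84 \sqrt{5 - 3} = 84 \sqrt{2}$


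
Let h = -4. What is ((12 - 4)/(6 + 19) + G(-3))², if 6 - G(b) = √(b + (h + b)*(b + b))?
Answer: 49339/625 - 316*√39/25 ≈ 0.0056253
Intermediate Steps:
G(b) = 6 - √(b + 2*b*(-4 + b)) (G(b) = 6 - √(b + (-4 + b)*(b + b)) = 6 - √(b + (-4 + b)*(2*b)) = 6 - √(b + 2*b*(-4 + b)))
((12 - 4)/(6 + 19) + G(-3))² = ((12 - 4)/(6 + 19) + (6 - √(-3*(-7 + 2*(-3)))))² = (8/25 + (6 - √(-3*(-7 - 6))))² = (8*(1/25) + (6 - √(-3*(-13))))² = (8/25 + (6 - √39))² = (158/25 - √39)²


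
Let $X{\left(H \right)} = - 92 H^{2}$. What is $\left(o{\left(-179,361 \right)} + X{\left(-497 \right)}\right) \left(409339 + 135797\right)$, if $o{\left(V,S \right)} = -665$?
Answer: $-12388484352048$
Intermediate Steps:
$\left(o{\left(-179,361 \right)} + X{\left(-497 \right)}\right) \left(409339 + 135797\right) = \left(-665 - 92 \left(-497\right)^{2}\right) \left(409339 + 135797\right) = \left(-665 - 22724828\right) 545136 = \left(-22725493\right) 545136 = -12388484352048$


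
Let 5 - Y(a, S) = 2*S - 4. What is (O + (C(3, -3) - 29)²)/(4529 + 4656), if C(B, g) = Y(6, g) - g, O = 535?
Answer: 656/9185 ≈ 0.071421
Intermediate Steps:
Y(a, S) = 9 - 2*S (Y(a, S) = 5 - (2*S - 4) = 5 - (-4 + 2*S) = 5 + (4 - 2*S) = 9 - 2*S)
C(B, g) = 9 - 3*g (C(B, g) = (9 - 2*g) - g = 9 - 3*g)
(O + (C(3, -3) - 29)²)/(4529 + 4656) = (535 + ((9 - 3*(-3)) - 29)²)/(4529 + 4656) = (535 + ((9 + 9) - 29)²)/9185 = (535 + (18 - 29)²)*(1/9185) = (535 + (-11)²)*(1/9185) = (535 + 121)*(1/9185) = 656*(1/9185) = 656/9185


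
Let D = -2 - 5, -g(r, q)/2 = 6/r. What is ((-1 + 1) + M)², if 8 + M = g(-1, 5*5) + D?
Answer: 9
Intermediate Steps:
g(r, q) = -12/r
D = -7
M = -3 (M = -8 + (-12/(-1) - 7) = -8 + (-12*(-1) - 7) = -8 + (12 - 7) = -8 + 5 = -3)
((-1 + 1) + M)² = ((-1 + 1) - 3)² = (0 - 3)² = (-3)² = 9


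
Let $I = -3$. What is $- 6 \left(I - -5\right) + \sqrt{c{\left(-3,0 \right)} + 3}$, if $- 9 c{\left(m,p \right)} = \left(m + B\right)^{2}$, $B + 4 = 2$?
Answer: $-12 + \frac{\sqrt{2}}{3} \approx -11.529$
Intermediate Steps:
$B = -2$ ($B = -4 + 2 = -2$)
$c{\left(m,p \right)} = - \frac{\left(-2 + m\right)^{2}}{9}$ ($c{\left(m,p \right)} = - \frac{\left(m - 2\right)^{2}}{9} = - \frac{\left(-2 + m\right)^{2}}{9}$)
$- 6 \left(I - -5\right) + \sqrt{c{\left(-3,0 \right)} + 3} = - 6 \left(-3 - -5\right) + \sqrt{- \frac{\left(-2 - 3\right)^{2}}{9} + 3} = - 6 \left(-3 + 5\right) + \sqrt{- \frac{\left(-5\right)^{2}}{9} + 3} = \left(-6\right) 2 + \sqrt{\left(- \frac{1}{9}\right) 25 + 3} = -12 + \sqrt{- \frac{25}{9} + 3} = -12 + \sqrt{\frac{2}{9}} = -12 + \frac{\sqrt{2}}{3}$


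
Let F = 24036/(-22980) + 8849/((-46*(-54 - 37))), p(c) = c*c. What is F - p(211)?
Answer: -356880233713/8016190 ≈ -44520.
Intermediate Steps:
p(c) = c**2
F = 8561277/8016190 (F = 24036*(-1/22980) + 8849/((-46*(-91))) = -2003/1915 + 8849/4186 = 8561277/8016190 ≈ 1.0680)
F - p(211) = 8561277/8016190 - 1*211**2 = 8561277/8016190 - 1*44521 = 8561277/8016190 - 44521 = -356880233713/8016190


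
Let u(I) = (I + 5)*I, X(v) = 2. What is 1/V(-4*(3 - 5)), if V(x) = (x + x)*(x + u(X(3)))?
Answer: 1/352 ≈ 0.0028409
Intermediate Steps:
u(I) = I*(5 + I) (u(I) = (5 + I)*I = I*(5 + I))
V(x) = 2*x*(14 + x) (V(x) = (x + x)*(x + 2*(5 + 2)) = (2*x)*(x + 2*7) = (2*x)*(x + 14) = (2*x)*(14 + x) = 2*x*(14 + x))
1/V(-4*(3 - 5)) = 1/(2*(-4*(3 - 5))*(14 - 4*(3 - 5))) = 1/(2*(-4*(-2))*(14 - 4*(-2))) = 1/(2*8*(14 + 8)) = 1/(2*8*22) = 1/352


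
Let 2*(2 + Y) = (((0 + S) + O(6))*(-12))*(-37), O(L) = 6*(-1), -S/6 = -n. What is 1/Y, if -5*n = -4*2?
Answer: 5/3986 ≈ 0.0012544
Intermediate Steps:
n = 8/5 (n = -(-4)*2/5 = -1/5*(-8) = 8/5 ≈ 1.6000)
S = 48/5 (S = -(-6)*8/5 = -6*(-8/5) = 48/5 ≈ 9.6000)
O(L) = -6
Y = 3986/5 (Y = -2 + ((((0 + 48/5) - 6)*(-12))*(-37))/2 = -2 + (((48/5 - 6)*(-12))*(-37))/2 = -2 + (((18/5)*(-12))*(-37))/2 = -2 + (-216/5*(-37))/2 = -2 + (1/2)*(7992/5) = -2 + 3996/5 = 3986/5 ≈ 797.20)
1/Y = 1/(3986/5) = 5/3986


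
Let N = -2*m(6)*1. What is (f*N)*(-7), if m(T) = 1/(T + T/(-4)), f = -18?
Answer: -56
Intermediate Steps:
m(T) = 4/(3*T) (m(T) = 1/(T + T*(-1/4)) = 1/(T - T/4) = 1/(3*T/4) = 4/(3*T))
N = -4/9 (N = -8/(3*6)*1 = -2*2/9*1 = -4/9*1 = -4/9 ≈ -0.44444)
(f*N)*(-7) = -18*(-4/9)*(-7) = 8*(-7) = -56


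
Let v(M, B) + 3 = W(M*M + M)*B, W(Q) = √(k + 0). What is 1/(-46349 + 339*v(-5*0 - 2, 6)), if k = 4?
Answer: -1/43298 ≈ -2.3096e-5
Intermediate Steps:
W(Q) = 2 (W(Q) = √(4 + 0) = √4 = 2)
v(M, B) = -3 + 2*B
1/(-46349 + 339*v(-5*0 - 2, 6)) = 1/(-46349 + 339*(-3 + 2*6)) = 1/(-46349 + 339*(-3 + 12)) = 1/(-46349 + 339*9) = 1/(-46349 + 3051) = 1/(-43298) = -1/43298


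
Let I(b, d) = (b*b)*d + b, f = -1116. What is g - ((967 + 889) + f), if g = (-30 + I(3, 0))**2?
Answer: -11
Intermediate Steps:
I(b, d) = b + d*b**2 (I(b, d) = b**2*d + b = d*b**2 + b = b + d*b**2)
g = 729 (g = (-30 + 3*(1 + 3*0))**2 = (-30 + 3*(1 + 0))**2 = (-30 + 3*1)**2 = (-30 + 3)**2 = (-27)**2 = 729)
g - ((967 + 889) + f) = 729 - ((967 + 889) - 1116) = 729 - (1856 - 1116) = 729 - 1*740 = 729 - 740 = -11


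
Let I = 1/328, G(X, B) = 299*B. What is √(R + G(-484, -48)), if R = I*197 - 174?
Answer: I*√390675142/164 ≈ 120.52*I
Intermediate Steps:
I = 1/328 ≈ 0.0030488
R = -56875/328 (R = (1/328)*197 - 174 = 197/328 - 174 = -56875/328 ≈ -173.40)
√(R + G(-484, -48)) = √(-56875/328 + 299*(-48)) = √(-56875/328 - 14352) = √(-4764331/328) = I*√390675142/164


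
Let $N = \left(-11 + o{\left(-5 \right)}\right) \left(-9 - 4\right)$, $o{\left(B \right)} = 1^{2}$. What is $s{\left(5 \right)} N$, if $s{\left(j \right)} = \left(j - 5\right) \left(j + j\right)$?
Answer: $0$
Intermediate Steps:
$o{\left(B \right)} = 1$
$N = 130$ ($N = \left(-11 + 1\right) \left(-9 - 4\right) = \left(-10\right) \left(-13\right) = 130$)
$s{\left(j \right)} = 2 j \left(-5 + j\right)$ ($s{\left(j \right)} = \left(-5 + j\right) 2 j = 2 j \left(-5 + j\right)$)
$s{\left(5 \right)} N = 2 \cdot 5 \left(-5 + 5\right) 130 = 2 \cdot 5 \cdot 0 \cdot 130 = 0 \cdot 130 = 0$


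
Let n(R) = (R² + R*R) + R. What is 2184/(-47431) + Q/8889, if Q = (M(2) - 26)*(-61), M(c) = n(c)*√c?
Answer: 55811990/421614159 - 610*√2/8889 ≈ 0.035328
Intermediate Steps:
n(R) = R + 2*R² (n(R) = (R² + R²) + R = 2*R² + R = R + 2*R²)
M(c) = c^(3/2)*(1 + 2*c) (M(c) = (c*(1 + 2*c))*√c = c^(3/2)*(1 + 2*c))
Q = 1586 - 610*√2 (Q = (2^(3/2)*(1 + 2*2) - 26)*(-61) = ((2*√2)*(1 + 4) - 26)*(-61) = ((2*√2)*5 - 26)*(-61) = (10*√2 - 26)*(-61) = (-26 + 10*√2)*(-61) = 1586 - 610*√2 ≈ 723.33)
2184/(-47431) + Q/8889 = 2184/(-47431) + (1586 - 610*√2)/8889 = 2184*(-1/47431) + (1586 - 610*√2)*(1/8889) = -2184/47431 + (1586/8889 - 610*√2/8889) = 55811990/421614159 - 610*√2/8889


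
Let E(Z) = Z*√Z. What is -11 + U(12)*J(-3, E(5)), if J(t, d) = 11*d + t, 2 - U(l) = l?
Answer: 19 - 550*√5 ≈ -1210.8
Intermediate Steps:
U(l) = 2 - l
E(Z) = Z^(3/2)
J(t, d) = t + 11*d
-11 + U(12)*J(-3, E(5)) = -11 + (2 - 1*12)*(-3 + 11*5^(3/2)) = -11 + (2 - 12)*(-3 + 11*(5*√5)) = -11 - 10*(-3 + 55*√5) = -11 + (30 - 550*√5) = 19 - 550*√5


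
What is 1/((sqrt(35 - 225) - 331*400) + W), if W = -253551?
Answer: -385951/148958174591 - I*sqrt(190)/148958174591 ≈ -2.591e-6 - 9.2536e-11*I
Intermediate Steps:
1/((sqrt(35 - 225) - 331*400) + W) = 1/((sqrt(35 - 225) - 331*400) - 253551) = 1/((sqrt(-190) - 132400) - 253551) = 1/((I*sqrt(190) - 132400) - 253551) = 1/((-132400 + I*sqrt(190)) - 253551) = 1/(-385951 + I*sqrt(190))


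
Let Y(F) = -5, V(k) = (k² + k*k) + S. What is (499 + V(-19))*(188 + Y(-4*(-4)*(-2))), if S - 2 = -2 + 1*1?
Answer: 223626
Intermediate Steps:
S = 1 (S = 2 + (-2 + 1*1) = 2 + (-2 + 1) = 2 - 1 = 1)
V(k) = 1 + 2*k² (V(k) = (k² + k*k) + 1 = (k² + k²) + 1 = 2*k² + 1 = 1 + 2*k²)
(499 + V(-19))*(188 + Y(-4*(-4)*(-2))) = (499 + (1 + 2*(-19)²))*(188 - 5) = (499 + (1 + 2*361))*183 = (499 + (1 + 722))*183 = (499 + 723)*183 = 1222*183 = 223626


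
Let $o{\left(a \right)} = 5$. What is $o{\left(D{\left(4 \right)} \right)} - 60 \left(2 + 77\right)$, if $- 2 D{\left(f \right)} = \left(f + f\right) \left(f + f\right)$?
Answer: $-4735$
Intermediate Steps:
$D{\left(f \right)} = - 2 f^{2}$ ($D{\left(f \right)} = - \frac{\left(f + f\right) \left(f + f\right)}{2} = - \frac{2 f 2 f}{2} = - \frac{4 f^{2}}{2} = - 2 f^{2}$)
$o{\left(D{\left(4 \right)} \right)} - 60 \left(2 + 77\right) = 5 - 60 \left(2 + 77\right) = 5 - 4740 = -4735$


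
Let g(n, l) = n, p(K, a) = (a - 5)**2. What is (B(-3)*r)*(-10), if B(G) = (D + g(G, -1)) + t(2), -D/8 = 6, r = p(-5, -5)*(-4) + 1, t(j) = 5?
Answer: -183540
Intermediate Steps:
p(K, a) = (-5 + a)**2
r = -399 (r = (-5 - 5)**2*(-4) + 1 = (-10)**2*(-4) + 1 = 100*(-4) + 1 = -400 + 1 = -399)
D = -48 (D = -8*6 = -48)
B(G) = -43 + G (B(G) = (-48 + G) + 5 = -43 + G)
(B(-3)*r)*(-10) = ((-43 - 3)*(-399))*(-10) = -46*(-399)*(-10) = 18354*(-10) = -183540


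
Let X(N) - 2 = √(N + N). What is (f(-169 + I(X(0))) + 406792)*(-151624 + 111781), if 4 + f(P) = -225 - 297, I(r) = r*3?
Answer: -16186856238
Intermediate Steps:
X(N) = 2 + √2*√N (X(N) = 2 + √(N + N) = 2 + √(2*N) = 2 + √2*√N)
I(r) = 3*r
f(P) = -526 (f(P) = -4 + (-225 - 297) = -4 - 522 = -526)
(f(-169 + I(X(0))) + 406792)*(-151624 + 111781) = (-526 + 406792)*(-151624 + 111781) = 406266*(-39843) = -16186856238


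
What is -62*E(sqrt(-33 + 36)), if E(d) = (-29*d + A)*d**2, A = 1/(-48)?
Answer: 31/8 + 5394*sqrt(3) ≈ 9346.6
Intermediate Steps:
A = -1/48 ≈ -0.020833
E(d) = d**2*(-1/48 - 29*d) (E(d) = (-29*d - 1/48)*d**2 = (-1/48 - 29*d)*d**2 = d**2*(-1/48 - 29*d))
-62*E(sqrt(-33 + 36)) = -31*(sqrt(-33 + 36))**2*(-1 - 1392*sqrt(-33 + 36))/24 = -31*(sqrt(3))**2*(-1 - 1392*sqrt(3))/24 = -31*3*(-1 - 1392*sqrt(3))/24 = -62*(-1/16 - 87*sqrt(3)) = 31/8 + 5394*sqrt(3)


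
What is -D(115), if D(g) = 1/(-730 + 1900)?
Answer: -1/1170 ≈ -0.00085470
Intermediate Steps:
D(g) = 1/1170
-D(115) = -1*1/1170 = -1/1170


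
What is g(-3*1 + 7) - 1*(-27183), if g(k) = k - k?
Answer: 27183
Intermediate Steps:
g(k) = 0
g(-3*1 + 7) - 1*(-27183) = 0 - 1*(-27183) = 0 + 27183 = 27183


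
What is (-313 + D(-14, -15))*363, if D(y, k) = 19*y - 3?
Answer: -211266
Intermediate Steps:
D(y, k) = -3 + 19*y
(-313 + D(-14, -15))*363 = (-313 + (-3 + 19*(-14)))*363 = (-313 + (-3 - 266))*363 = (-313 - 269)*363 = -582*363 = -211266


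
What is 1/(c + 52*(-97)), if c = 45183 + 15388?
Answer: 1/55527 ≈ 1.8009e-5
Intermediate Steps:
c = 60571
1/(c + 52*(-97)) = 1/(60571 + 52*(-97)) = 1/(60571 - 5044) = 1/55527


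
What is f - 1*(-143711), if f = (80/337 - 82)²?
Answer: 17080337475/113569 ≈ 1.5040e+5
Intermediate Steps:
f = 759222916/113569 (f = (80*(1/337) - 82)² = (80/337 - 82)² = (-27554/337)² = 759222916/113569 ≈ 6685.1)
f - 1*(-143711) = 759222916/113569 - 1*(-143711) = 759222916/113569 + 143711 = 17080337475/113569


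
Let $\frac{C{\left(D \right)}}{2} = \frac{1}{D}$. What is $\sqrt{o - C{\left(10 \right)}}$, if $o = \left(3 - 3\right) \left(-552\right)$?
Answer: $\frac{i \sqrt{5}}{5} \approx 0.44721 i$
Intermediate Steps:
$C{\left(D \right)} = \frac{2}{D}$
$o = 0$ ($o = 0 \left(-552\right) = 0$)
$\sqrt{o - C{\left(10 \right)}} = \sqrt{0 - \frac{2}{10}} = \sqrt{0 - 2 \cdot \frac{1}{10}} = \sqrt{0 - \frac{1}{5}} = \sqrt{- \frac{1}{5}} = \frac{i \sqrt{5}}{5}$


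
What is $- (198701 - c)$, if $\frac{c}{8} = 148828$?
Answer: $991923$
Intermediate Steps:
$c = 1190624$ ($c = 8 \cdot 148828 = 1190624$)
$- (198701 - c) = - (198701 - 1190624) = \left(-1\right) \left(-991923\right) = 991923$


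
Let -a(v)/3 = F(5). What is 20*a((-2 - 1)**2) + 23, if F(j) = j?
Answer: -277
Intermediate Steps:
a(v) = -15 (a(v) = -3*5 = -15)
20*a((-2 - 1)**2) + 23 = 20*(-15) + 23 = -300 + 23 = -277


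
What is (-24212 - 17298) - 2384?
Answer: -43894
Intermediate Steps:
(-24212 - 17298) - 2384 = -41510 - 2384 = -43894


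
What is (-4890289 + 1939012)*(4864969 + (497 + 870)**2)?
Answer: -19872889981266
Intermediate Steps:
(-4890289 + 1939012)*(4864969 + (497 + 870)**2) = -2951277*(4864969 + 1367**2) = -2951277*(4864969 + 1868689) = -2951277*6733658 = -19872889981266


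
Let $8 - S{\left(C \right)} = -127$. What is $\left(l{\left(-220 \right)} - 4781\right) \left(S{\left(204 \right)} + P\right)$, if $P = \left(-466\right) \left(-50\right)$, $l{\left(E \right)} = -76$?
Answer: $-113823795$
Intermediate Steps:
$S{\left(C \right)} = 135$ ($S{\left(C \right)} = 8 - -127 = 8 + 127 = 135$)
$P = 23300$
$\left(l{\left(-220 \right)} - 4781\right) \left(S{\left(204 \right)} + P\right) = \left(-76 - 4781\right) \left(135 + 23300\right) = \left(-4857\right) 23435 = -113823795$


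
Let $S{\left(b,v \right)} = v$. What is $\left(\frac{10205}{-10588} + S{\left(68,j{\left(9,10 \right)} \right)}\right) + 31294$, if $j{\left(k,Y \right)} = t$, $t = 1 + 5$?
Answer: $\frac{331394195}{10588} \approx 31299.0$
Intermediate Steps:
$t = 6$
$j{\left(k,Y \right)} = 6$
$\left(\frac{10205}{-10588} + S{\left(68,j{\left(9,10 \right)} \right)}\right) + 31294 = \left(\frac{10205}{-10588} + 6\right) + 31294 = \left(10205 \left(- \frac{1}{10588}\right) + 6\right) + 31294 = \left(- \frac{10205}{10588} + 6\right) + 31294 = \frac{53323}{10588} + 31294 = \frac{331394195}{10588}$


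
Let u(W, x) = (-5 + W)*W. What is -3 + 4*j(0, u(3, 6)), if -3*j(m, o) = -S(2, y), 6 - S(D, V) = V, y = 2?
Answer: 7/3 ≈ 2.3333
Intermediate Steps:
S(D, V) = 6 - V
u(W, x) = W*(-5 + W)
j(m, o) = 4/3 (j(m, o) = -(-1)*(6 - 1*2)/3 = -(-1)*(6 - 2)/3 = -(-1)*4/3 = -⅓*(-4) = 4/3)
-3 + 4*j(0, u(3, 6)) = -3 + 4*(4/3) = -3 + 16/3 = 7/3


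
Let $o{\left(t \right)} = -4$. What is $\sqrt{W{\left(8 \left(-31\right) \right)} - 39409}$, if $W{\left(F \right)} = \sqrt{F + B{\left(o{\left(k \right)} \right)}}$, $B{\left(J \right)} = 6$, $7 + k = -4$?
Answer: $\sqrt{-39409 + 11 i \sqrt{2}} \approx 0.0392 + 198.52 i$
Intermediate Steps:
$k = -11$ ($k = -7 - 4 = -11$)
$W{\left(F \right)} = \sqrt{6 + F}$ ($W{\left(F \right)} = \sqrt{F + 6} = \sqrt{6 + F}$)
$\sqrt{W{\left(8 \left(-31\right) \right)} - 39409} = \sqrt{\sqrt{6 + 8 \left(-31\right)} - 39409} = \sqrt{\sqrt{6 - 248} - 39409} = \sqrt{\sqrt{-242} - 39409} = \sqrt{11 i \sqrt{2} - 39409} = \sqrt{-39409 + 11 i \sqrt{2}}$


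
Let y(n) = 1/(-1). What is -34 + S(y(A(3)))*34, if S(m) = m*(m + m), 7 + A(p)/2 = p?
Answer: 34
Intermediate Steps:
A(p) = -14 + 2*p
y(n) = -1 (y(n) = 1*(-1) = -1)
S(m) = 2*m² (S(m) = m*(2*m) = 2*m²)
-34 + S(y(A(3)))*34 = -34 + (2*(-1)²)*34 = -34 + (2*1)*34 = -34 + 2*34 = -34 + 68 = 34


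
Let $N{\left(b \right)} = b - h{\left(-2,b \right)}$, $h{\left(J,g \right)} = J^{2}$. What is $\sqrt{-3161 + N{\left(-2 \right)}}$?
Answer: $i \sqrt{3167} \approx 56.276 i$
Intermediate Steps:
$N{\left(b \right)} = -4 + b$ ($N{\left(b \right)} = b - \left(-2\right)^{2} = b - 4 = -4 + b$)
$\sqrt{-3161 + N{\left(-2 \right)}} = \sqrt{-3161 - 6} = \sqrt{-3167} = i \sqrt{3167}$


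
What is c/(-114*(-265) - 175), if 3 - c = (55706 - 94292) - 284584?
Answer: 323173/30035 ≈ 10.760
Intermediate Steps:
c = 323173 (c = 3 - ((55706 - 94292) - 284584) = 3 - (-38586 - 284584) = 3 - 1*(-323170) = 3 + 323170 = 323173)
c/(-114*(-265) - 175) = 323173/(-114*(-265) - 175) = 323173/(30210 - 175) = 323173/30035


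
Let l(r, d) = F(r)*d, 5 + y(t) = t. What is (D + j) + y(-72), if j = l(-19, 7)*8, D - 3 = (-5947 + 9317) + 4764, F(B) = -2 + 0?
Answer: 7948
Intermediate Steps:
F(B) = -2
y(t) = -5 + t
l(r, d) = -2*d
D = 8137 (D = 3 + ((-5947 + 9317) + 4764) = 3 + (3370 + 4764) = 3 + 8134 = 8137)
j = -112 (j = -2*7*8 = -14*8 = -112)
(D + j) + y(-72) = (8137 - 112) + (-5 - 72) = 8025 - 77 = 7948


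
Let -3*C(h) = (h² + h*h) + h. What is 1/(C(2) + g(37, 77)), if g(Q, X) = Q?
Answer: 3/101 ≈ 0.029703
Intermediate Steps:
C(h) = -2*h²/3 - h/3 (C(h) = -((h² + h*h) + h)/3 = -((h² + h²) + h)/3 = -(2*h² + h)/3 = -(h + 2*h²)/3 = -2*h²/3 - h/3)
1/(C(2) + g(37, 77)) = 1/(-⅓*2*(1 + 2*2) + 37) = 1/(-⅓*2*(1 + 4) + 37) = 1/(-⅓*2*5 + 37) = 1/(-10/3 + 37) = 1/(101/3) = 3/101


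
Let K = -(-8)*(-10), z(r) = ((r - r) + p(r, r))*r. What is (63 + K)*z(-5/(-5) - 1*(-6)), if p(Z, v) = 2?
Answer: -238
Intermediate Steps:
z(r) = 2*r (z(r) = ((r - r) + 2)*r = (0 + 2)*r = 2*r)
K = -80 (K = -8*10 = -80)
(63 + K)*z(-5/(-5) - 1*(-6)) = (63 - 80)*(2*(-5/(-5) - 1*(-6))) = -34*(-5*(-⅕) + 6) = -34*(1 + 6) = -34*7 = -17*14 = -238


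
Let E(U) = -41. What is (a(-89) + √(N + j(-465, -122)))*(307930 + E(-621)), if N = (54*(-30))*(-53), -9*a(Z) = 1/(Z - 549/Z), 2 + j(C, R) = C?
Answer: 27402121/66348 + 307889*√85393 ≈ 8.9972e+7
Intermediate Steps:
j(C, R) = -2 + C
a(Z) = -1/(9*(Z - 549/Z))
N = 85860 (N = -1620*(-53) = 85860)
(a(-89) + √(N + j(-465, -122)))*(307930 + E(-621)) = (-1*(-89)/(-4941 + 9*(-89)²) + √(85860 + (-2 - 465)))*(307930 - 41) = (-1*(-89)/(-4941 + 9*7921) + √(85860 - 467))*307889 = (-1*(-89)/(-4941 + 71289) + √85393)*307889 = (-1*(-89)/66348 + √85393)*307889 = (-1*(-89)*1/66348 + √85393)*307889 = (89/66348 + √85393)*307889 = 27402121/66348 + 307889*√85393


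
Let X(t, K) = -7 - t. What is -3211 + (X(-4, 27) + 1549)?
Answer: -1665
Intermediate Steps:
-3211 + (X(-4, 27) + 1549) = -3211 + ((-7 - 1*(-4)) + 1549) = -3211 + ((-7 + 4) + 1549) = -3211 + (-3 + 1549) = -3211 + 1546 = -1665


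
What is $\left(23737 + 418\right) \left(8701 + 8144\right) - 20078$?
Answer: $406870897$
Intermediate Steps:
$\left(23737 + 418\right) \left(8701 + 8144\right) - 20078 = 24155 \cdot 16845 - 20078 = 406890975 - 20078 = 406870897$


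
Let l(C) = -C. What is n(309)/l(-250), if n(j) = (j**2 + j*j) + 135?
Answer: 191097/250 ≈ 764.39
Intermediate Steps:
n(j) = 135 + 2*j**2 (n(j) = (j**2 + j**2) + 135 = 2*j**2 + 135 = 135 + 2*j**2)
n(309)/l(-250) = (135 + 2*309**2)/((-1*(-250))) = (135 + 2*95481)/250 = (135 + 190962)*(1/250) = 191097*(1/250) = 191097/250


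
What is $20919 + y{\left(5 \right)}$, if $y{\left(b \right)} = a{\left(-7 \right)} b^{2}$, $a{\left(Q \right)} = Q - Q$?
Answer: $20919$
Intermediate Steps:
$a{\left(Q \right)} = 0$
$y{\left(b \right)} = 0$ ($y{\left(b \right)} = 0 b^{2} = 0$)
$20919 + y{\left(5 \right)} = 20919 + 0 = 20919$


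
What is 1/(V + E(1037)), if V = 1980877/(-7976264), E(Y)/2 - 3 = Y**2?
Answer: 7976264/17154899959539 ≈ 4.6496e-7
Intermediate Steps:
E(Y) = 6 + 2*Y**2
V = -1980877/7976264 (V = 1980877*(-1/7976264) = -1980877/7976264 ≈ -0.24835)
1/(V + E(1037)) = 1/(-1980877/7976264 + (6 + 2*1037**2)) = 1/(-1980877/7976264 + (6 + 2*1075369)) = 1/(-1980877/7976264 + (6 + 2150738)) = 1/(-1980877/7976264 + 2150744) = 1/(17154899959539/7976264) = 7976264/17154899959539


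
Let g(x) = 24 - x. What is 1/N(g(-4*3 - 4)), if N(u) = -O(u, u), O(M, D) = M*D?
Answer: -1/1600 ≈ -0.00062500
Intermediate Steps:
O(M, D) = D*M
N(u) = -u² (N(u) = -u*u = -u²)
1/N(g(-4*3 - 4)) = 1/(-(24 - (-4*3 - 4))²) = 1/(-(24 - (-12 - 4))²) = 1/(-(24 - 1*(-16))²) = 1/(-(24 + 16)²) = 1/(-1*40²) = 1/(-1*1600) = 1/(-1600) = -1/1600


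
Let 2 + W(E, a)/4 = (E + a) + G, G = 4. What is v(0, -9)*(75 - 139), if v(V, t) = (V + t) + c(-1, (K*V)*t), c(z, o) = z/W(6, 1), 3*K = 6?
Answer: 5200/9 ≈ 577.78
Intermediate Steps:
W(E, a) = 8 + 4*E + 4*a (W(E, a) = -8 + 4*((E + a) + 4) = -8 + 4*(4 + E + a) = -8 + (16 + 4*E + 4*a) = 8 + 4*E + 4*a)
K = 2 (K = (⅓)*6 = 2)
c(z, o) = z/36 (c(z, o) = z/(8 + 4*6 + 4*1) = z/(8 + 24 + 4) = z/36)
v(V, t) = -1/36 + V + t (v(V, t) = (V + t) + (1/36)*(-1) = (V + t) - 1/36 = -1/36 + V + t)
v(0, -9)*(75 - 139) = (-1/36 + 0 - 9)*(75 - 139) = -325/36*(-64) = 5200/9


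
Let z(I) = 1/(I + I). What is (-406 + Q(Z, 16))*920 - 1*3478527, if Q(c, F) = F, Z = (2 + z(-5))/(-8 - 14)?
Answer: -3837327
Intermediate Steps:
z(I) = 1/(2*I)
Z = -19/220 (Z = (2 + (½)/(-5))/(-8 - 14) = (2 + (½)*(-⅕))/(-22) = (2 - ⅒)*(-1/22) = (19/10)*(-1/22) = -19/220 ≈ -0.086364)
(-406 + Q(Z, 16))*920 - 1*3478527 = (-406 + 16)*920 - 1*3478527 = -390*920 - 3478527 = -358800 - 3478527 = -3837327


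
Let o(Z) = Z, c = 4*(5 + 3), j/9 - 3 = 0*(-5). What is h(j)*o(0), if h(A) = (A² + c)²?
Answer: 0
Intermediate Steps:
j = 27 (j = 27 + 9*(0*(-5)) = 27 + 9*0 = 27 + 0 = 27)
c = 32 (c = 4*8 = 32)
h(A) = (32 + A²)² (h(A) = (A² + 32)² = (32 + A²)²)
h(j)*o(0) = (32 + 27²)²*0 = (32 + 729)²*0 = 761²*0 = 579121*0 = 0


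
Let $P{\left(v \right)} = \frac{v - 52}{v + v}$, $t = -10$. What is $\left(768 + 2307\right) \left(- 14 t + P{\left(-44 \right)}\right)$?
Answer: $\frac{4772400}{11} \approx 4.3385 \cdot 10^{5}$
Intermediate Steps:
$P{\left(v \right)} = \frac{-52 + v}{2 v}$
$\left(768 + 2307\right) \left(- 14 t + P{\left(-44 \right)}\right) = \left(768 + 2307\right) \left(\left(-14\right) \left(-10\right) + \frac{-52 - 44}{2 \left(-44\right)}\right) = 3075 \left(140 + \frac{1}{2} \left(- \frac{1}{44}\right) \left(-96\right)\right) = 3075 \left(140 + \frac{12}{11}\right) = 3075 \cdot \frac{1552}{11} = \frac{4772400}{11}$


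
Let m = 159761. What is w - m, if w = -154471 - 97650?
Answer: -411882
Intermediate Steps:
w = -252121
w - m = -252121 - 1*159761 = -252121 - 159761 = -411882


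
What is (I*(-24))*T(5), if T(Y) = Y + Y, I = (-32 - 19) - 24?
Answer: 18000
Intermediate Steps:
I = -75 (I = -51 - 24 = -75)
T(Y) = 2*Y
(I*(-24))*T(5) = (-75*(-24))*(2*5) = 1800*10 = 18000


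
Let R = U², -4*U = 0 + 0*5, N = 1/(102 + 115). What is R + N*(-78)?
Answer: -78/217 ≈ -0.35945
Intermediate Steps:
N = 1/217 ≈ 0.0046083
U = 0 (U = -(0 + 0*5)/4 = -(0 + 0)/4 = -¼*0 = 0)
R = 0 (R = 0² = 0)
R + N*(-78) = 0 + (1/217)*(-78) = 0 - 78/217 = -78/217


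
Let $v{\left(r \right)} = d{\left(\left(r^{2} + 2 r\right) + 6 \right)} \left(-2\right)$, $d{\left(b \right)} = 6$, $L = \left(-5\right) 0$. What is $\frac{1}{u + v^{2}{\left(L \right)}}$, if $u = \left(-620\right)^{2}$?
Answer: $\frac{1}{384544} \approx 2.6005 \cdot 10^{-6}$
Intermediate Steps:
$L = 0$
$v{\left(r \right)} = -12$ ($v{\left(r \right)} = 6 \left(-2\right) = -12$)
$u = 384400$
$\frac{1}{u + v^{2}{\left(L \right)}} = \frac{1}{384400 + \left(-12\right)^{2}} = \frac{1}{384400 + 144} = \frac{1}{384544}$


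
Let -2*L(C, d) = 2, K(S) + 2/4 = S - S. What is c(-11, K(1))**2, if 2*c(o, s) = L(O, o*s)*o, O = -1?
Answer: 121/4 ≈ 30.250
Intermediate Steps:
K(S) = -1/2 (K(S) = -1/2 + (S - S) = -1/2 + 0 = -1/2)
L(C, d) = -1 (L(C, d) = -1/2*2 = -1)
c(o, s) = -o/2 (c(o, s) = (-o)/2 = -o/2)
c(-11, K(1))**2 = (-1/2*(-11))**2 = (11/2)**2 = 121/4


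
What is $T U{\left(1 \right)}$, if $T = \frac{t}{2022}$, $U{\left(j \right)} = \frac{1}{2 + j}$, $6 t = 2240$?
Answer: $\frac{560}{9099} \approx 0.061545$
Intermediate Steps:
$t = \frac{1120}{3}$ ($t = \frac{1}{6} \cdot 2240 = \frac{1120}{3} \approx 373.33$)
$T = \frac{560}{3033}$ ($T = \frac{1120}{3 \cdot 2022} = \frac{1120}{3} \cdot \frac{1}{2022} = \frac{560}{3033} \approx 0.18464$)
$T U{\left(1 \right)} = \frac{560}{3033 \left(2 + 1\right)} = \frac{560}{3033 \cdot 3} = \frac{560}{3033} \cdot \frac{1}{3} = \frac{560}{9099}$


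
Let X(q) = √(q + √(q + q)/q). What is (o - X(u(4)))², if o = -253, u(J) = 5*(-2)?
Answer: (1265 + √5*√(-50 - I*√5))²/25 ≈ 64035.0 - 1601.0*I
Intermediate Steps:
u(J) = -10
X(q) = √(q + √2/√q) (X(q) = √(q + √(2*q)/q) = √(q + (√2*√q)/q) = √(q + √2/√q))
(o - X(u(4)))² = (-253 - √(-10 + √2/√(-10)))² = (-253 - √(-10 + √2*(-I*√10/10)))² = (-253 - √(-10 - I*√5/5))²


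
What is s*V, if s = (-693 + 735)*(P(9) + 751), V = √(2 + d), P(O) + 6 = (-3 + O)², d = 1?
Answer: 32802*√3 ≈ 56815.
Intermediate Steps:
P(O) = -6 + (-3 + O)²
V = √3 (V = √(2 + 1) = √3 ≈ 1.7320)
s = 32802 (s = (-693 + 735)*((-6 + (-3 + 9)²) + 751) = 42*((-6 + 6²) + 751) = 42*((-6 + 36) + 751) = 42*(30 + 751) = 42*781 = 32802)
s*V = 32802*√3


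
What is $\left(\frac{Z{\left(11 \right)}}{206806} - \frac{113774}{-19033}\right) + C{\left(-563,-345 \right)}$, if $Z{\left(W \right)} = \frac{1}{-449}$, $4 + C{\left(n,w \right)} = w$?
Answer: $- \frac{606232267980275}{1767326230502} \approx -343.02$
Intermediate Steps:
$C{\left(n,w \right)} = -4 + w$
$Z{\left(W \right)} = - \frac{1}{449}$
$\left(\frac{Z{\left(11 \right)}}{206806} - \frac{113774}{-19033}\right) + C{\left(-563,-345 \right)} = \left(- \frac{1}{449 \cdot 206806} - \frac{113774}{-19033}\right) - 349 = \left(\left(- \frac{1}{449}\right) \frac{1}{206806} - - \frac{113774}{19033}\right) - 349 = \left(- \frac{1}{92855894} + \frac{113774}{19033}\right) - 349 = \frac{10564586464923}{1767326230502} - 349 = - \frac{606232267980275}{1767326230502}$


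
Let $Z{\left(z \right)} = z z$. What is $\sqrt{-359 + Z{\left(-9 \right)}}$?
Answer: $i \sqrt{278} \approx 16.673 i$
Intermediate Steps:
$Z{\left(z \right)} = z^{2}$
$\sqrt{-359 + Z{\left(-9 \right)}} = \sqrt{-359 + \left(-9\right)^{2}} = \sqrt{-359 + 81} = \sqrt{-278} = i \sqrt{278}$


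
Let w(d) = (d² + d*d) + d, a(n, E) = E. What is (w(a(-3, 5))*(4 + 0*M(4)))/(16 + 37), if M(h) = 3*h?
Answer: 220/53 ≈ 4.1509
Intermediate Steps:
w(d) = d + 2*d² (w(d) = (d² + d²) + d = 2*d² + d = d + 2*d²)
(w(a(-3, 5))*(4 + 0*M(4)))/(16 + 37) = ((5*(1 + 2*5))*(4 + 0*(3*4)))/(16 + 37) = ((5*(1 + 10))*(4 + 0*12))/53 = ((5*11)*(4 + 0))*(1/53) = (55*4)*(1/53) = 220*(1/53) = 220/53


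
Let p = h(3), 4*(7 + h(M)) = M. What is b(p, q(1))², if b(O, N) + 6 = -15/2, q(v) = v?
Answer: 729/4 ≈ 182.25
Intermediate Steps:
h(M) = -7 + M/4
p = -25/4 (p = -7 + (¼)*3 = -7 + ¾ = -25/4 ≈ -6.2500)
b(O, N) = -27/2 (b(O, N) = -6 - 15/2 = -27/2)
b(p, q(1))² = (-27/2)² = 729/4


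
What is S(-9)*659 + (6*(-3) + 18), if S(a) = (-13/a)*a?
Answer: -8567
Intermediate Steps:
S(a) = -13
S(-9)*659 + (6*(-3) + 18) = -13*659 + (6*(-3) + 18) = -8567 + (-18 + 18) = -8567 + 0 = -8567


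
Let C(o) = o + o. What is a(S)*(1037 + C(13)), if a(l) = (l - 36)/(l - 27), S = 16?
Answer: 21260/11 ≈ 1932.7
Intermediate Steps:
C(o) = 2*o
a(l) = (-36 + l)/(-27 + l)
a(S)*(1037 + C(13)) = ((-36 + 16)/(-27 + 16))*(1037 + 2*13) = (-20/(-11))*(1037 + 26) = -1/11*(-20)*1063 = (20/11)*1063 = 21260/11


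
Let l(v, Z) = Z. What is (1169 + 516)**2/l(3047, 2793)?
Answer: 2839225/2793 ≈ 1016.6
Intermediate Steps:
(1169 + 516)**2/l(3047, 2793) = (1169 + 516)**2/2793 = 1685**2*(1/2793) = 2839225*(1/2793) = 2839225/2793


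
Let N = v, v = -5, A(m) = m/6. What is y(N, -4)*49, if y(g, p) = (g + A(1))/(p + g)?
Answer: 1421/54 ≈ 26.315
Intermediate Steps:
A(m) = m/6 (A(m) = m*(⅙) = m/6)
N = -5
y(g, p) = (⅙ + g)/(g + p) (y(g, p) = (g + (⅙)*1)/(p + g) = (g + ⅙)/(g + p) = (⅙ + g)/(g + p))
y(N, -4)*49 = ((⅙ - 5)/(-5 - 4))*49 = (-29/6/(-9))*49 = -⅑*(-29/6)*49 = (29/54)*49 = 1421/54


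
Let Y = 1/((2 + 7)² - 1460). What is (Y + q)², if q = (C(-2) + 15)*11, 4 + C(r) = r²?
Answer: 51771721156/1901641 ≈ 27225.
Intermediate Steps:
C(r) = -4 + r²
q = 165 (q = ((-4 + (-2)²) + 15)*11 = ((-4 + 4) + 15)*11 = (0 + 15)*11 = 15*11 = 165)
Y = -1/1379 (Y = 1/(9² - 1460) = 1/(81 - 1460) = 1/(-1379) = -1/1379 ≈ -0.00072516)
(Y + q)² = (-1/1379 + 165)² = (227534/1379)² = 51771721156/1901641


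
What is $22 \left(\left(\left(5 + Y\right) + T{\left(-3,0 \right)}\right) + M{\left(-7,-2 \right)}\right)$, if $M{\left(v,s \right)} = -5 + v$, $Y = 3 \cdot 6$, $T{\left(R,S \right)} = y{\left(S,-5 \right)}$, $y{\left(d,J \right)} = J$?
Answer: $132$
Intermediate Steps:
$T{\left(R,S \right)} = -5$
$Y = 18$
$22 \left(\left(\left(5 + Y\right) + T{\left(-3,0 \right)}\right) + M{\left(-7,-2 \right)}\right) = 22 \left(\left(\left(5 + 18\right) - 5\right) - 12\right) = 22 \left(\left(23 - 5\right) - 12\right) = 22 \left(18 - 12\right) = 22 \cdot 6 = 132$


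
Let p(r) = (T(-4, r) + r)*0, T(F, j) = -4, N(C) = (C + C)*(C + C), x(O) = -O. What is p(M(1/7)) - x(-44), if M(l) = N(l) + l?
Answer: -44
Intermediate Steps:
N(C) = 4*C² (N(C) = (2*C)*(2*C) = 4*C²)
M(l) = l + 4*l² (M(l) = 4*l² + l = l + 4*l²)
p(r) = 0 (p(r) = (-4 + r)*0 = 0)
p(M(1/7)) - x(-44) = 0 - (-1)*(-44) = 0 - 1*44 = 0 - 44 = -44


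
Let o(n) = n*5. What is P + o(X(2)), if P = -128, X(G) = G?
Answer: -118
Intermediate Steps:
o(n) = 5*n
P + o(X(2)) = -128 + 5*2 = -128 + 10 = -118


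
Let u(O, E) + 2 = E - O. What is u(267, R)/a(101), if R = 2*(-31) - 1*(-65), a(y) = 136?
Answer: -133/68 ≈ -1.9559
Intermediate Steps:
R = 3 (R = -62 + 65 = 3)
u(O, E) = -2 + E - O (u(O, E) = -2 + (E - O) = -2 + E - O)
u(267, R)/a(101) = (-2 + 3 - 1*267)/136 = (-2 + 3 - 267)*(1/136) = -266*1/136 = -133/68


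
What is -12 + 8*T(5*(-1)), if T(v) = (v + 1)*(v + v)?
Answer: 308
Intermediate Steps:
T(v) = 2*v*(1 + v) (T(v) = (1 + v)*(2*v) = 2*v*(1 + v))
-12 + 8*T(5*(-1)) = -12 + 8*(2*(5*(-1))*(1 + 5*(-1))) = -12 + 8*(2*(-5)*(1 - 5)) = -12 + 8*(2*(-5)*(-4)) = -12 + 8*40 = -12 + 320 = 308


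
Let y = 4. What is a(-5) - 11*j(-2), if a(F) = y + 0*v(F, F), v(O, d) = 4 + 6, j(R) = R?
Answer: 26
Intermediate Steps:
v(O, d) = 10
a(F) = 4 (a(F) = 4 + 0*10 = 4 + 0 = 4)
a(-5) - 11*j(-2) = 4 - 11*(-2) = 4 + 22 = 26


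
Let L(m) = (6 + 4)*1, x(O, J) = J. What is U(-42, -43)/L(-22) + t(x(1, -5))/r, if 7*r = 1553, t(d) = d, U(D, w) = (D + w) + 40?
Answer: -14047/3106 ≈ -4.5225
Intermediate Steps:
U(D, w) = 40 + D + w
r = 1553/7 (r = (⅐)*1553 = 1553/7 ≈ 221.86)
L(m) = 10 (L(m) = 10*1 = 10)
U(-42, -43)/L(-22) + t(x(1, -5))/r = (40 - 42 - 43)/10 - 5/1553/7 = -45*⅒ - 5*7/1553 = -9/2 - 35/1553 = -14047/3106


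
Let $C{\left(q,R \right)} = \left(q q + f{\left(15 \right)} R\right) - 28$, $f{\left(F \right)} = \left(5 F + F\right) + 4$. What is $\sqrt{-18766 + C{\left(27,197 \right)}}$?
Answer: $\sqrt{453} \approx 21.284$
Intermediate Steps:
$f{\left(F \right)} = 4 + 6 F$ ($f{\left(F \right)} = 6 F + 4 = 4 + 6 F$)
$C{\left(q,R \right)} = -28 + q^{2} + 94 R$ ($C{\left(q,R \right)} = \left(q q + \left(4 + 6 \cdot 15\right) R\right) - 28 = \left(q^{2} + \left(4 + 90\right) R\right) - 28 = \left(q^{2} + 94 R\right) - 28 = -28 + q^{2} + 94 R$)
$\sqrt{-18766 + C{\left(27,197 \right)}} = \sqrt{-18766 + \left(-28 + 27^{2} + 94 \cdot 197\right)} = \sqrt{-18766 + \left(-28 + 729 + 18518\right)} = \sqrt{-18766 + 19219} = \sqrt{453}$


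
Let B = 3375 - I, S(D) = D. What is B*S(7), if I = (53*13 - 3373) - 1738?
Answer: 54579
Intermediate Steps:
I = -4422 (I = (689 - 3373) - 1738 = -2684 - 1738 = -4422)
B = 7797 (B = 3375 - 1*(-4422) = 3375 + 4422 = 7797)
B*S(7) = 7797*7 = 54579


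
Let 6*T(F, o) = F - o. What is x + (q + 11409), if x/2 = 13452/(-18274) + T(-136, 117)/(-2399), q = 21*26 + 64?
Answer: 790262786408/65758989 ≈ 12018.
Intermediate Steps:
T(F, o) = -o/6 + F/6 (T(F, o) = (F - o)/6 = -o/6 + F/6)
q = 610 (q = 546 + 64 = 610)
x = -94502383/65758989 (x = 2*(13452/(-18274) + (-⅙*117 + (⅙)*(-136))/(-2399)) = 2*(13452*(-1/18274) + (-39/2 - 68/3)*(-1/2399)) = 2*(-6726/9137 - 253/6*(-1/2399)) = 2*(-6726/9137 + 253/14394) = 2*(-94502383/131517978) = -94502383/65758989 ≈ -1.4371)
x + (q + 11409) = -94502383/65758989 + (610 + 11409) = -94502383/65758989 + 12019 = 790262786408/65758989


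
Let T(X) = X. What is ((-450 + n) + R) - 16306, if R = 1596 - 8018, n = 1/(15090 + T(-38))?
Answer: -348875255/15052 ≈ -23178.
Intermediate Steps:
n = 1/15052 (n = 1/(15090 - 38) = 1/15052 ≈ 6.6436e-5)
R = -6422
((-450 + n) + R) - 16306 = ((-450 + 1/15052) - 6422) - 16306 = (-6773399/15052 - 6422) - 16306 = -103437343/15052 - 16306 = -348875255/15052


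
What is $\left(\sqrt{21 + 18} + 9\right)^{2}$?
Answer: $\left(9 + \sqrt{39}\right)^{2} \approx 232.41$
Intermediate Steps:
$\left(\sqrt{21 + 18} + 9\right)^{2} = \left(\sqrt{39} + 9\right)^{2} = \left(9 + \sqrt{39}\right)^{2}$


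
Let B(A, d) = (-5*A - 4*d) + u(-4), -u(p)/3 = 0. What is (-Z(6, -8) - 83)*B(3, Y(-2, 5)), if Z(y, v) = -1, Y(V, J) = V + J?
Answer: 2214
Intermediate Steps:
Y(V, J) = J + V
u(p) = 0 (u(p) = -3*0 = 0)
B(A, d) = -5*A - 4*d (B(A, d) = (-5*A - 4*d) + 0 = -5*A - 4*d)
(-Z(6, -8) - 83)*B(3, Y(-2, 5)) = (-1*(-1) - 83)*(-5*3 - 4*(5 - 2)) = (1 - 83)*(-15 - 4*3) = -82*(-15 - 12) = -82*(-27) = 2214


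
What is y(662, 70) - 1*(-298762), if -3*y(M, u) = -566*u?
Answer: 935906/3 ≈ 3.1197e+5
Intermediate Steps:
y(M, u) = 566*u/3 (y(M, u) = -(-566)*u/3 = 566*u/3)
y(662, 70) - 1*(-298762) = (566/3)*70 - 1*(-298762) = 39620/3 + 298762 = 935906/3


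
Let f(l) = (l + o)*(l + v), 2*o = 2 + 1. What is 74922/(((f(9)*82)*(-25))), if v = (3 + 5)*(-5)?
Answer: 24974/222425 ≈ 0.11228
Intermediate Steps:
o = 3/2 (o = (2 + 1)/2 = (½)*3 = 3/2 ≈ 1.5000)
v = -40 (v = 8*(-5) = -40)
f(l) = (-40 + l)*(3/2 + l) (f(l) = (l + 3/2)*(l - 40) = (3/2 + l)*(-40 + l) = (-40 + l)*(3/2 + l))
74922/(((f(9)*82)*(-25))) = 74922/((((-60 + 9² - 77/2*9)*82)*(-25))) = 74922/((((-60 + 81 - 693/2)*82)*(-25))) = 74922/((-651/2*82*(-25))) = 74922/((-26691*(-25))) = 74922/667275 = 74922*(1/667275) = 24974/222425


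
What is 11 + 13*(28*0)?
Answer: 11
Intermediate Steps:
11 + 13*(28*0) = 11 + 13*0 = 11 + 0 = 11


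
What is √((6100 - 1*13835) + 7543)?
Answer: 8*I*√3 ≈ 13.856*I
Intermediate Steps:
√((6100 - 1*13835) + 7543) = √((6100 - 13835) + 7543) = √(-7735 + 7543) = √(-192) = 8*I*√3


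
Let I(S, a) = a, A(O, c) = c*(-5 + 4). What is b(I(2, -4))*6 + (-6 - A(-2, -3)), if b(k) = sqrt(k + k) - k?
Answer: 15 + 12*I*sqrt(2) ≈ 15.0 + 16.971*I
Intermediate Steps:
A(O, c) = -c (A(O, c) = c*(-1) = -c)
b(k) = -k + sqrt(2)*sqrt(k) (b(k) = sqrt(2*k) - k = sqrt(2)*sqrt(k) - k = -k + sqrt(2)*sqrt(k))
b(I(2, -4))*6 + (-6 - A(-2, -3)) = (-1*(-4) + sqrt(2)*sqrt(-4))*6 + (-6 - (-1)*(-3)) = (4 + sqrt(2)*(2*I))*6 + (-6 - 1*3) = (4 + 2*I*sqrt(2))*6 + (-6 - 3) = (24 + 12*I*sqrt(2)) - 9 = 15 + 12*I*sqrt(2)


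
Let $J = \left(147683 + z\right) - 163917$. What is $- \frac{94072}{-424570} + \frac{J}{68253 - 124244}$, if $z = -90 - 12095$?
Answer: $\frac{8666520091}{11886049435} \approx 0.72913$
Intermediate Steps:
$z = -12185$ ($z = -90 - 12095 = -12185$)
$J = -28419$ ($J = \left(147683 - 12185\right) - 163917 = 135498 - 163917 = -28419$)
$- \frac{94072}{-424570} + \frac{J}{68253 - 124244} = - \frac{94072}{-424570} - \frac{28419}{68253 - 124244} = \left(-94072\right) \left(- \frac{1}{424570}\right) - \frac{28419}{68253 - 124244} = \frac{47036}{212285} - \frac{28419}{-55991} = \frac{47036}{212285} - - \frac{28419}{55991} = \frac{47036}{212285} + \frac{28419}{55991} = \frac{8666520091}{11886049435}$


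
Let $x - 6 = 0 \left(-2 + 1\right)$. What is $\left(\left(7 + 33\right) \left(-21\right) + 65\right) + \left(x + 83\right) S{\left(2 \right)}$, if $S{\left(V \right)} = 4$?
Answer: $-419$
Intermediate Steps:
$x = 6$ ($x = 6 + 0 \left(-2 + 1\right) = 6 + 0 \left(-1\right) = 6 + 0 = 6$)
$\left(\left(7 + 33\right) \left(-21\right) + 65\right) + \left(x + 83\right) S{\left(2 \right)} = \left(\left(7 + 33\right) \left(-21\right) + 65\right) + \left(6 + 83\right) 4 = \left(40 \left(-21\right) + 65\right) + 89 \cdot 4 = \left(-840 + 65\right) + 356 = -775 + 356 = -419$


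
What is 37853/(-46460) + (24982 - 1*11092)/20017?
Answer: -112374101/929989820 ≈ -0.12083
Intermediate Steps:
37853/(-46460) + (24982 - 1*11092)/20017 = 37853*(-1/46460) + (24982 - 11092)*(1/20017) = -37853/46460 + 13890*(1/20017) = -37853/46460 + 13890/20017 = -112374101/929989820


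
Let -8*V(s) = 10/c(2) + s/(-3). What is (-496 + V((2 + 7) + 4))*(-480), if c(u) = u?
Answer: 238120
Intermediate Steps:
V(s) = -5/8 + s/24 (V(s) = -(10/2 + s/(-3))/8 = -(10*(½) + s*(-⅓))/8 = -(5 - s/3)/8 = -5/8 + s/24)
(-496 + V((2 + 7) + 4))*(-480) = (-496 + (-5/8 + ((2 + 7) + 4)/24))*(-480) = (-496 + (-5/8 + (9 + 4)/24))*(-480) = (-496 + (-5/8 + (1/24)*13))*(-480) = (-496 + (-5/8 + 13/24))*(-480) = (-496 - 1/12)*(-480) = -5953/12*(-480) = 238120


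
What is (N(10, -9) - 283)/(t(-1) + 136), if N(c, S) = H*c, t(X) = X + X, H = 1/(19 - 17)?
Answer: -139/67 ≈ -2.0746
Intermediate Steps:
H = ½ (H = 1/2 = ½ ≈ 0.50000)
t(X) = 2*X
N(c, S) = c/2
(N(10, -9) - 283)/(t(-1) + 136) = ((½)*10 - 283)/(2*(-1) + 136) = (5 - 283)/(-2 + 136) = -278/134 = -278*1/134 = -139/67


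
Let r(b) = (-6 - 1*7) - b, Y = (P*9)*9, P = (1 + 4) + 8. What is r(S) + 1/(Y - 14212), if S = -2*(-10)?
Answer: -434248/13159 ≈ -33.000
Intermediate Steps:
P = 13 (P = 5 + 8 = 13)
S = 20
Y = 1053 (Y = (13*9)*9 = 117*9 = 1053)
r(b) = -13 - b (r(b) = (-6 - 7) - b = -13 - b)
r(S) + 1/(Y - 14212) = (-13 - 1*20) + 1/(1053 - 14212) = (-13 - 20) + 1/(-13159) = -33 - 1/13159 = -434248/13159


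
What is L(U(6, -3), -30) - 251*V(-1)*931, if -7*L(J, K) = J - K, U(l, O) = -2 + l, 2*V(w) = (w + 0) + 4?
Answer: -4907369/14 ≈ -3.5053e+5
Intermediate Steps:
V(w) = 2 + w/2 (V(w) = ((w + 0) + 4)/2 = (w + 4)/2 = (4 + w)/2 = 2 + w/2)
L(J, K) = -J/7 + K/7 (L(J, K) = -(J - K)/7 = -J/7 + K/7)
L(U(6, -3), -30) - 251*V(-1)*931 = (-(-2 + 6)/7 + (⅐)*(-30)) - 251*(2 + (½)*(-1))*931 = (-⅐*4 - 30/7) - 251*(2 - ½)*931 = (-4/7 - 30/7) - 251*3/2*931 = -34/7 - 753/2*931 = -34/7 - 701043/2 = -4907369/14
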